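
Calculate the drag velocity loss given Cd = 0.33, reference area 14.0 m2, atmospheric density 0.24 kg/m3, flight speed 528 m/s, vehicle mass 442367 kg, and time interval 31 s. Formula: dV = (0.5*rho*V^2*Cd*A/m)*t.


D = 0.5 * 0.24 * 528^2 * 0.33 * 14.0 = 154557.85 N
a = 154557.85 / 442367 = 0.3494 m/s2
dV = 0.3494 * 31 = 10.8 m/s

10.8 m/s


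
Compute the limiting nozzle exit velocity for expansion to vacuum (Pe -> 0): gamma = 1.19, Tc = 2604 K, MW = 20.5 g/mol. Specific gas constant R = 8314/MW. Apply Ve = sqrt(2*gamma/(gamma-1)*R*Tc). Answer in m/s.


R = 8314 / 20.5 = 405.56 J/(kg.K)
Ve = sqrt(2 * 1.19 / (1.19 - 1) * 405.56 * 2604) = 3637 m/s

3637 m/s


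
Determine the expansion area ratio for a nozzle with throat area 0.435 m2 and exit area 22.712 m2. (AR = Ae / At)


AR = 22.712 / 0.435 = 52.2

52.2


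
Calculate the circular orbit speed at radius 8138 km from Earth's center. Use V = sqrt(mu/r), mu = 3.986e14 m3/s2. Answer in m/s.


V = sqrt(3.986e14 / 8138000) = 6999 m/s

6999 m/s


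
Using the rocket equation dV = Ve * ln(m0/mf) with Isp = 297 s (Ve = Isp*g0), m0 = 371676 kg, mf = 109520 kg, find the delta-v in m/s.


Ve = 297 * 9.81 = 2913.57 m/s
dV = 2913.57 * ln(371676/109520) = 3560 m/s

3560 m/s


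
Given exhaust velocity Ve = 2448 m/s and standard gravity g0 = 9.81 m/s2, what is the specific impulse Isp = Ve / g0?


Isp = Ve / g0 = 2448 / 9.81 = 249.5 s

249.5 s


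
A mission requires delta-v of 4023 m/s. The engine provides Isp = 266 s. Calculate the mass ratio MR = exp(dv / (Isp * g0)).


Ve = 266 * 9.81 = 2609.46 m/s
MR = exp(4023 / 2609.46) = 4.673

4.673


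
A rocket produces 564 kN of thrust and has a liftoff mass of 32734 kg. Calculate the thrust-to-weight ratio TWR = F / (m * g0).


TWR = 564000 / (32734 * 9.81) = 1.76

1.76


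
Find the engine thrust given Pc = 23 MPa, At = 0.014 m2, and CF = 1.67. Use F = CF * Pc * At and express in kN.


F = 1.67 * 23e6 * 0.014 = 537740.0 N = 537.7 kN

537.7 kN


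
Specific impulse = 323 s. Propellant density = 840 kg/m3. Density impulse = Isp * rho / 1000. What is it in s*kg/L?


rho*Isp = 323 * 840 / 1000 = 271 s*kg/L

271 s*kg/L


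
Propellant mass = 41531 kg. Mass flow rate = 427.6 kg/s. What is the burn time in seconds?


tb = 41531 / 427.6 = 97.1 s

97.1 s


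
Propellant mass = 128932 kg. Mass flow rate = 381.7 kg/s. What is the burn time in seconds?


tb = 128932 / 381.7 = 337.8 s

337.8 s


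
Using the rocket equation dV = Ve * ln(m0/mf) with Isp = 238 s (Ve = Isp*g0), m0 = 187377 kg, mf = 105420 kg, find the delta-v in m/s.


Ve = 238 * 9.81 = 2334.78 m/s
dV = 2334.78 * ln(187377/105420) = 1343 m/s

1343 m/s


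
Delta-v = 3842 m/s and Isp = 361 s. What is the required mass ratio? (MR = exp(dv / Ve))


Ve = 361 * 9.81 = 3541.41 m/s
MR = exp(3842 / 3541.41) = 2.959

2.959


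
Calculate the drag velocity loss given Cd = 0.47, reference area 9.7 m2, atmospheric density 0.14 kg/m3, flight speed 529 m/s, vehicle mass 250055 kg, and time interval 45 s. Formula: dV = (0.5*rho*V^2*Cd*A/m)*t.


D = 0.5 * 0.14 * 529^2 * 0.47 * 9.7 = 89305.66 N
a = 89305.66 / 250055 = 0.3571 m/s2
dV = 0.3571 * 45 = 16.1 m/s

16.1 m/s


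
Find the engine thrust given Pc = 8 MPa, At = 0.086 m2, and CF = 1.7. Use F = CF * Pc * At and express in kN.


F = 1.7 * 8e6 * 0.086 = 1.1696e+06 N = 1169.6 kN

1169.6 kN


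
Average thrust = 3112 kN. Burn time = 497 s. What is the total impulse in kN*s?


It = 3112 * 497 = 1546664 kN*s

1546664 kN*s


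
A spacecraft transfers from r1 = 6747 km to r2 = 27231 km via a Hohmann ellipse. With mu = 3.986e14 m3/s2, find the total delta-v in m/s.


V1 = sqrt(mu/r1) = 7686.23 m/s
dV1 = V1*(sqrt(2*r2/(r1+r2)) - 1) = 2044.85 m/s
V2 = sqrt(mu/r2) = 3825.93 m/s
dV2 = V2*(1 - sqrt(2*r1/(r1+r2))) = 1414.87 m/s
Total dV = 3460 m/s

3460 m/s


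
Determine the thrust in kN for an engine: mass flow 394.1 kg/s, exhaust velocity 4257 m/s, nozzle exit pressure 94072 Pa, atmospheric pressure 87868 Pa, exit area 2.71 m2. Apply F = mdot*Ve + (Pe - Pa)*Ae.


F = 394.1 * 4257 + (94072 - 87868) * 2.71 = 1.6945e+06 N = 1694.5 kN

1694.5 kN


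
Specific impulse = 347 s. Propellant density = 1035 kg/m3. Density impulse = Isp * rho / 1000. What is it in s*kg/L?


rho*Isp = 347 * 1035 / 1000 = 359 s*kg/L

359 s*kg/L


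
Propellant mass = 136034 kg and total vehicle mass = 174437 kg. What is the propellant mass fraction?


PMF = 136034 / 174437 = 0.78

0.78


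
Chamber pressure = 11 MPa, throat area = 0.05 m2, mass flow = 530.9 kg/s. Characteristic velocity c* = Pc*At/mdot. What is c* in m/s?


c* = 11e6 * 0.05 / 530.9 = 1036 m/s

1036 m/s


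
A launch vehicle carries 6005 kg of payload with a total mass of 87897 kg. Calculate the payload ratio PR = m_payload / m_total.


PR = 6005 / 87897 = 0.0683

0.0683


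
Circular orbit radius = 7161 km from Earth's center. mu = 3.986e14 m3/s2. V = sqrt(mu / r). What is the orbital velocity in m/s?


V = sqrt(3.986e14 / 7161000) = 7461 m/s

7461 m/s


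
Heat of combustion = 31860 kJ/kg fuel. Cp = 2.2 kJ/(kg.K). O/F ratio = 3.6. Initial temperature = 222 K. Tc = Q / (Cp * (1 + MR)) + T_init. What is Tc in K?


Tc = 31860 / (2.2 * (1 + 3.6)) + 222 = 3370 K

3370 K


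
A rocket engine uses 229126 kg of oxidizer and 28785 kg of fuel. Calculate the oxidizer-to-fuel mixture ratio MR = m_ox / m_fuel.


MR = 229126 / 28785 = 7.96

7.96


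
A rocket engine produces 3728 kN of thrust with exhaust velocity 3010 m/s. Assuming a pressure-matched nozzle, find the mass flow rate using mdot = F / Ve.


mdot = F / Ve = 3728000 / 3010 = 1238.5 kg/s

1238.5 kg/s


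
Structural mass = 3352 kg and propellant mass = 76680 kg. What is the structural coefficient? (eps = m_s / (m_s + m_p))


eps = 3352 / (3352 + 76680) = 0.0419

0.0419


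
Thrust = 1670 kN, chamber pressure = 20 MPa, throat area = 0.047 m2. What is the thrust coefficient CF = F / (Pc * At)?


CF = 1670000 / (20e6 * 0.047) = 1.78

1.78


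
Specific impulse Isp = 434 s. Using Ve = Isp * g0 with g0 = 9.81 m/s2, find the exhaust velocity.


Ve = Isp * g0 = 434 * 9.81 = 4257.5 m/s

4257.5 m/s


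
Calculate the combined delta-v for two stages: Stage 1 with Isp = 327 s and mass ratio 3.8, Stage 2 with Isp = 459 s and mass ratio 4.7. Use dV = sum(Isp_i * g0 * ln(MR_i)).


dV1 = 327 * 9.81 * ln(3.8) = 4282.5 m/s
dV2 = 459 * 9.81 * ln(4.7) = 6968.3 m/s
Total dV = 4282.5 + 6968.3 = 11250.8 m/s ~ 11251 m/s

11251 m/s


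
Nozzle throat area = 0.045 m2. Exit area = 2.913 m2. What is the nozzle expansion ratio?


AR = 2.913 / 0.045 = 64.7

64.7


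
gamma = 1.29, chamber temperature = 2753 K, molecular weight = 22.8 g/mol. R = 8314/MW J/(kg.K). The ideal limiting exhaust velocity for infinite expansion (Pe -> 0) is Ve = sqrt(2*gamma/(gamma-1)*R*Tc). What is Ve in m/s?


R = 8314 / 22.8 = 364.65 J/(kg.K)
Ve = sqrt(2 * 1.29 / (1.29 - 1) * 364.65 * 2753) = 2988 m/s

2988 m/s


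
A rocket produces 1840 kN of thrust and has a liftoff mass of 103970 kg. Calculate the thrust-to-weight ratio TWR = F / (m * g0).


TWR = 1840000 / (103970 * 9.81) = 1.8

1.8


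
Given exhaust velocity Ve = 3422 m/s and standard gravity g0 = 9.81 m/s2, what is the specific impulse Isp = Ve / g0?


Isp = Ve / g0 = 3422 / 9.81 = 348.8 s

348.8 s


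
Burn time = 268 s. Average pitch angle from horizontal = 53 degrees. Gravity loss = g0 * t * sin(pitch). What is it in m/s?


GL = 9.81 * 268 * sin(53 deg) = 2100 m/s

2100 m/s


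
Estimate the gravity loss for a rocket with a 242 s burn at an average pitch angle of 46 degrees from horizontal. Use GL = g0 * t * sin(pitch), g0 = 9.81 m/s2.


GL = 9.81 * 242 * sin(46 deg) = 1708 m/s

1708 m/s


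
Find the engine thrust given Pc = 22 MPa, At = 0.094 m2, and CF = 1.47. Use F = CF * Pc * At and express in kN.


F = 1.47 * 22e6 * 0.094 = 3.0400e+06 N = 3040.0 kN

3040.0 kN


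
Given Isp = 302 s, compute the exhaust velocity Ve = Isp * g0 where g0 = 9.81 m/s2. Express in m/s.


Ve = Isp * g0 = 302 * 9.81 = 2962.6 m/s

2962.6 m/s


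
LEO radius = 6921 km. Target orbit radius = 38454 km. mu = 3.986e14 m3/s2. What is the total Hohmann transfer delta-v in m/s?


V1 = sqrt(mu/r1) = 7588.99 m/s
dV1 = V1*(sqrt(2*r2/(r1+r2)) - 1) = 2291.11 m/s
V2 = sqrt(mu/r2) = 3219.57 m/s
dV2 = V2*(1 - sqrt(2*r1/(r1+r2))) = 1441.34 m/s
Total dV = 3732 m/s

3732 m/s


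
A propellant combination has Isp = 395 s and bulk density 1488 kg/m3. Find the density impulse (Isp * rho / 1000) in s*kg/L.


rho*Isp = 395 * 1488 / 1000 = 588 s*kg/L

588 s*kg/L


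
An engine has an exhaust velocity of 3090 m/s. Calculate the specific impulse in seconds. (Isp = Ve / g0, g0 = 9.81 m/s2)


Isp = Ve / g0 = 3090 / 9.81 = 315.0 s

315.0 s


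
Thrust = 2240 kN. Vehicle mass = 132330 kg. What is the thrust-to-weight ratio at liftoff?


TWR = 2240000 / (132330 * 9.81) = 1.73

1.73


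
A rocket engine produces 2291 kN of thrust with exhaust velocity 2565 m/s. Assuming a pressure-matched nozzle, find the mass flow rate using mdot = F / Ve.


mdot = F / Ve = 2291000 / 2565 = 893.2 kg/s

893.2 kg/s


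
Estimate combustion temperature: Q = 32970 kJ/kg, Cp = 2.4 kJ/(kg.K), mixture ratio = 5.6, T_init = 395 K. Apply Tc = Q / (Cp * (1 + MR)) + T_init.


Tc = 32970 / (2.4 * (1 + 5.6)) + 395 = 2476 K

2476 K


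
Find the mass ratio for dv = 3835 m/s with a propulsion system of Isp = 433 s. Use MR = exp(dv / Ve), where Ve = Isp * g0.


Ve = 433 * 9.81 = 4247.73 m/s
MR = exp(3835 / 4247.73) = 2.467

2.467


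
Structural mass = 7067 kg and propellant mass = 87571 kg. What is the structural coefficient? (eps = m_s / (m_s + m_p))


eps = 7067 / (7067 + 87571) = 0.0747

0.0747


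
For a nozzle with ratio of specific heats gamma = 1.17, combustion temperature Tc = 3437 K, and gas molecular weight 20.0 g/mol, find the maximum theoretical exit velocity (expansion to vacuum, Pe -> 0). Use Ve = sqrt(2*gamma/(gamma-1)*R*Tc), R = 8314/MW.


R = 8314 / 20.0 = 415.7 J/(kg.K)
Ve = sqrt(2 * 1.17 / (1.17 - 1) * 415.7 * 3437) = 4435 m/s

4435 m/s


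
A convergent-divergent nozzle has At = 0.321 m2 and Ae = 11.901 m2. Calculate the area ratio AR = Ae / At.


AR = 11.901 / 0.321 = 37.1

37.1


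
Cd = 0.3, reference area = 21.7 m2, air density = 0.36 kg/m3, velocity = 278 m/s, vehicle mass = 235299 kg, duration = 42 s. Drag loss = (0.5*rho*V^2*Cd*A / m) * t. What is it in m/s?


D = 0.5 * 0.36 * 278^2 * 0.3 * 21.7 = 90561.39 N
a = 90561.39 / 235299 = 0.3849 m/s2
dV = 0.3849 * 42 = 16.2 m/s

16.2 m/s


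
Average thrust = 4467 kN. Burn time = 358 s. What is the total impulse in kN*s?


It = 4467 * 358 = 1599186 kN*s

1599186 kN*s


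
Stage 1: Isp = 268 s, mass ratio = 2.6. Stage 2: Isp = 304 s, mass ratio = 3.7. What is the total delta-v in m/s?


dV1 = 268 * 9.81 * ln(2.6) = 2512.1 m/s
dV2 = 304 * 9.81 * ln(3.7) = 3901.8 m/s
Total dV = 2512.1 + 3901.8 = 6413.9 m/s ~ 6414 m/s

6414 m/s


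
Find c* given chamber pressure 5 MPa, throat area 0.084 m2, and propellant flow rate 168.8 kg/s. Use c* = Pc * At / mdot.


c* = 5e6 * 0.084 / 168.8 = 2488 m/s

2488 m/s


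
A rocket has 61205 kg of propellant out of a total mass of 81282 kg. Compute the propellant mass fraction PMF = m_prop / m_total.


PMF = 61205 / 81282 = 0.753

0.753


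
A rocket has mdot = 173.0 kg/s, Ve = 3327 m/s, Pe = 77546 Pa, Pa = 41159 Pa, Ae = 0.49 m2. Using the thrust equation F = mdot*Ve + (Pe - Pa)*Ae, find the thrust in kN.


F = 173.0 * 3327 + (77546 - 41159) * 0.49 = 593401.0 N = 593.4 kN

593.4 kN


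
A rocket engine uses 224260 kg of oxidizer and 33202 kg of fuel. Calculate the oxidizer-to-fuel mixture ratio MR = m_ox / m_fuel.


MR = 224260 / 33202 = 6.75

6.75


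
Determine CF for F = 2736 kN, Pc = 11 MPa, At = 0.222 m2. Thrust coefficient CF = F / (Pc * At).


CF = 2736000 / (11e6 * 0.222) = 1.12

1.12


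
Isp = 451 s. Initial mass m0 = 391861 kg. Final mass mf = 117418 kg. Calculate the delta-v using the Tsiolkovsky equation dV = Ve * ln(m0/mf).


Ve = 451 * 9.81 = 4424.31 m/s
dV = 4424.31 * ln(391861/117418) = 5332 m/s

5332 m/s


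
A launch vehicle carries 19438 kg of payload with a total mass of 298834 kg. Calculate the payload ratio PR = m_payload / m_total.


PR = 19438 / 298834 = 0.065

0.065


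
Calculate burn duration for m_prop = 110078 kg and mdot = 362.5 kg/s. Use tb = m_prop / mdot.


tb = 110078 / 362.5 = 303.7 s

303.7 s


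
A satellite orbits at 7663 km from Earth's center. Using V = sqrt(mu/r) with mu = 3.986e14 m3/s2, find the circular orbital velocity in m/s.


V = sqrt(3.986e14 / 7663000) = 7212 m/s

7212 m/s


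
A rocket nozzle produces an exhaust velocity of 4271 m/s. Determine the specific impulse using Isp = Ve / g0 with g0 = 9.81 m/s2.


Isp = Ve / g0 = 4271 / 9.81 = 435.4 s

435.4 s


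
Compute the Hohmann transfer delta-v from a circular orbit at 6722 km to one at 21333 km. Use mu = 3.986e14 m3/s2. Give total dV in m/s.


V1 = sqrt(mu/r1) = 7700.51 m/s
dV1 = V1*(sqrt(2*r2/(r1+r2)) - 1) = 1795.81 m/s
V2 = sqrt(mu/r2) = 4322.58 m/s
dV2 = V2*(1 - sqrt(2*r1/(r1+r2))) = 1330.3 m/s
Total dV = 3126 m/s

3126 m/s


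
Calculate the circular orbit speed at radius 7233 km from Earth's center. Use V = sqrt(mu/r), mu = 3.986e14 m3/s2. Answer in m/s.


V = sqrt(3.986e14 / 7233000) = 7424 m/s

7424 m/s


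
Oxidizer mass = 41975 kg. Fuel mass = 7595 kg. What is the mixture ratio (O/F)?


MR = 41975 / 7595 = 5.53

5.53


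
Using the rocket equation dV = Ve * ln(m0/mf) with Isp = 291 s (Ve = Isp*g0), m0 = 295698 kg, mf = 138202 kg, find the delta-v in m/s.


Ve = 291 * 9.81 = 2854.71 m/s
dV = 2854.71 * ln(295698/138202) = 2171 m/s

2171 m/s


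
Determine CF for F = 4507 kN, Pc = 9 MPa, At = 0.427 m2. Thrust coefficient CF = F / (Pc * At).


CF = 4507000 / (9e6 * 0.427) = 1.17

1.17


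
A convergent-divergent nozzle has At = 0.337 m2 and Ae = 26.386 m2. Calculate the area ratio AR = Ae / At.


AR = 26.386 / 0.337 = 78.3

78.3


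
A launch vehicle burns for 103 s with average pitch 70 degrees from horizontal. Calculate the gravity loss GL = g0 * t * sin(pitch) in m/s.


GL = 9.81 * 103 * sin(70 deg) = 949 m/s

949 m/s


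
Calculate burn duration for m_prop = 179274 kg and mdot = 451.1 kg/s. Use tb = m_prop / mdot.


tb = 179274 / 451.1 = 397.4 s

397.4 s


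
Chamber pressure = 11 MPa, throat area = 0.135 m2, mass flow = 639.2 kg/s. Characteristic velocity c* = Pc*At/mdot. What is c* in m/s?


c* = 11e6 * 0.135 / 639.2 = 2323 m/s

2323 m/s


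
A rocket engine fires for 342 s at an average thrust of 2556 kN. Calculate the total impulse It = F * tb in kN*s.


It = 2556 * 342 = 874152 kN*s

874152 kN*s


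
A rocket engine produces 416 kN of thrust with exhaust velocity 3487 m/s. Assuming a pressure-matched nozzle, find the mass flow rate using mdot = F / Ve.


mdot = F / Ve = 416000 / 3487 = 119.3 kg/s

119.3 kg/s


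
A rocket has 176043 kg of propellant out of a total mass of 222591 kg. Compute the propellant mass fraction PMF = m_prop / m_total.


PMF = 176043 / 222591 = 0.791

0.791


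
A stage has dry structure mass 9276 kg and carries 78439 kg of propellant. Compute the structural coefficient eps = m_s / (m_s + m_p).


eps = 9276 / (9276 + 78439) = 0.1058

0.1058


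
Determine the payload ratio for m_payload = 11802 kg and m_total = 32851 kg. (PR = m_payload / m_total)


PR = 11802 / 32851 = 0.3593

0.3593


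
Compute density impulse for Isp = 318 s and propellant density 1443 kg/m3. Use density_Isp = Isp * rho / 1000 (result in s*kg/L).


rho*Isp = 318 * 1443 / 1000 = 459 s*kg/L

459 s*kg/L


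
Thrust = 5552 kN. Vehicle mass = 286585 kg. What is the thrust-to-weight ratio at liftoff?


TWR = 5552000 / (286585 * 9.81) = 1.97

1.97


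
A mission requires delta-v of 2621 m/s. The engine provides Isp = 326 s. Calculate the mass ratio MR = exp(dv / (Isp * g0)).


Ve = 326 * 9.81 = 3198.06 m/s
MR = exp(2621 / 3198.06) = 2.269

2.269


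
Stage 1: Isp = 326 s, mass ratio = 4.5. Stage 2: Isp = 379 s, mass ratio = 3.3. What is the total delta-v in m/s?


dV1 = 326 * 9.81 * ln(4.5) = 4810.1 m/s
dV2 = 379 * 9.81 * ln(3.3) = 4439.0 m/s
Total dV = 4810.1 + 4439.0 = 9249.1 m/s ~ 9249 m/s

9249 m/s


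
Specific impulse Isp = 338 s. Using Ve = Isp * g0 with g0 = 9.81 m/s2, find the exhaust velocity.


Ve = Isp * g0 = 338 * 9.81 = 3315.8 m/s

3315.8 m/s


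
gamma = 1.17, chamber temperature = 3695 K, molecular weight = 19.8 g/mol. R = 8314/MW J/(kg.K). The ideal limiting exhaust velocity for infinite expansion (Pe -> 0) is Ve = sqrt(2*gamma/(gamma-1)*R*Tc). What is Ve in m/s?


R = 8314 / 19.8 = 419.9 J/(kg.K)
Ve = sqrt(2 * 1.17 / (1.17 - 1) * 419.9 * 3695) = 4621 m/s

4621 m/s


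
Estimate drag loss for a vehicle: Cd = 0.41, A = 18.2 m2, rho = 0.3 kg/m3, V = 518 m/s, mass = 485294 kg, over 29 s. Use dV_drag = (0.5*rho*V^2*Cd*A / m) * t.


D = 0.5 * 0.3 * 518^2 * 0.41 * 18.2 = 300335.05 N
a = 300335.05 / 485294 = 0.6189 m/s2
dV = 0.6189 * 29 = 17.9 m/s

17.9 m/s


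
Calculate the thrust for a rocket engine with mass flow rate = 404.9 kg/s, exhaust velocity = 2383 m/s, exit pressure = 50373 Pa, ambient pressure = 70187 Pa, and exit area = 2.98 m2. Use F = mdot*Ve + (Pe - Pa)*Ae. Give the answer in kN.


F = 404.9 * 2383 + (50373 - 70187) * 2.98 = 905831.0 N = 905.8 kN

905.8 kN


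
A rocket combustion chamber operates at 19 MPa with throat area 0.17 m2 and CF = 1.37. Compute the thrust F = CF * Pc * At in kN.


F = 1.37 * 19e6 * 0.17 = 4.4251e+06 N = 4425.1 kN

4425.1 kN


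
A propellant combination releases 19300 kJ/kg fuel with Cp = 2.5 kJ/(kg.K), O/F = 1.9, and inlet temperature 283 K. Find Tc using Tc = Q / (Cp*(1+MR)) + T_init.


Tc = 19300 / (2.5 * (1 + 1.9)) + 283 = 2945 K

2945 K


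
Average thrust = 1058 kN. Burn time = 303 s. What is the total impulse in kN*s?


It = 1058 * 303 = 320574 kN*s

320574 kN*s


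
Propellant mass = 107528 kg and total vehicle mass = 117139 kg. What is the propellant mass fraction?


PMF = 107528 / 117139 = 0.918

0.918


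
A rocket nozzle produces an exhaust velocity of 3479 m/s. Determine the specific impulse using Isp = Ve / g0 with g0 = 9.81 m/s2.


Isp = Ve / g0 = 3479 / 9.81 = 354.6 s

354.6 s


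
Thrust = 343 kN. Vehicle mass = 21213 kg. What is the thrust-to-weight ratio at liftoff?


TWR = 343000 / (21213 * 9.81) = 1.65

1.65


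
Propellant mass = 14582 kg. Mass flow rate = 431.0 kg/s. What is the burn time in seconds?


tb = 14582 / 431.0 = 33.8 s

33.8 s


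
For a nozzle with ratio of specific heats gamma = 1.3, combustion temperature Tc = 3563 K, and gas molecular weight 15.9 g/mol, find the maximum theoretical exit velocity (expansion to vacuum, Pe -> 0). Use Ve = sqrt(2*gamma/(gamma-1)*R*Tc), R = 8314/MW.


R = 8314 / 15.9 = 522.89 J/(kg.K)
Ve = sqrt(2 * 1.3 / (1.3 - 1) * 522.89 * 3563) = 4018 m/s

4018 m/s


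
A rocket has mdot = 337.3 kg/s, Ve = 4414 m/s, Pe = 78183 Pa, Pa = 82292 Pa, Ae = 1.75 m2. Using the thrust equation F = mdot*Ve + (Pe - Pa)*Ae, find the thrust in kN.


F = 337.3 * 4414 + (78183 - 82292) * 1.75 = 1.4817e+06 N = 1481.7 kN

1481.7 kN


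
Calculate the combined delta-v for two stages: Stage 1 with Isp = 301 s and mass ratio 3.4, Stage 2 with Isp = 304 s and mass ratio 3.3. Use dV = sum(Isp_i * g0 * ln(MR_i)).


dV1 = 301 * 9.81 * ln(3.4) = 3613.6 m/s
dV2 = 304 * 9.81 * ln(3.3) = 3560.6 m/s
Total dV = 3613.6 + 3560.6 = 7174.2 m/s ~ 7174 m/s

7174 m/s


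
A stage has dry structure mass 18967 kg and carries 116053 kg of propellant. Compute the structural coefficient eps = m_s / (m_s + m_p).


eps = 18967 / (18967 + 116053) = 0.1405

0.1405


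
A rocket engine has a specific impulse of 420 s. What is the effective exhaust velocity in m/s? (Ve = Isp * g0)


Ve = Isp * g0 = 420 * 9.81 = 4120.2 m/s

4120.2 m/s


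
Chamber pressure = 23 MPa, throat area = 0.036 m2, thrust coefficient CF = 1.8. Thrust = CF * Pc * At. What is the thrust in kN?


F = 1.8 * 23e6 * 0.036 = 1.4904e+06 N = 1490.4 kN

1490.4 kN


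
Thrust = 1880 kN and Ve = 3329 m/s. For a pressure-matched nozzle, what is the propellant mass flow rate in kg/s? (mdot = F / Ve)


mdot = F / Ve = 1880000 / 3329 = 564.7 kg/s

564.7 kg/s


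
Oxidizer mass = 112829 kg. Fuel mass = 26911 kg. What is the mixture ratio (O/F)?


MR = 112829 / 26911 = 4.19

4.19


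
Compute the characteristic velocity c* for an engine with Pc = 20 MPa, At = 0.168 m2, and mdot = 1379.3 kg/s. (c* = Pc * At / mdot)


c* = 20e6 * 0.168 / 1379.3 = 2436 m/s

2436 m/s


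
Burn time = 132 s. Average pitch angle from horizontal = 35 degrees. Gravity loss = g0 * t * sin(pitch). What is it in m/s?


GL = 9.81 * 132 * sin(35 deg) = 743 m/s

743 m/s


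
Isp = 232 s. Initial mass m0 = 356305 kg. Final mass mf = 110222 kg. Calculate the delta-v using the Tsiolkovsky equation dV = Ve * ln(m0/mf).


Ve = 232 * 9.81 = 2275.92 m/s
dV = 2275.92 * ln(356305/110222) = 2670 m/s

2670 m/s


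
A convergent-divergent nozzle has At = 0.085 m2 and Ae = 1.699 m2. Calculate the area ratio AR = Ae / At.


AR = 1.699 / 0.085 = 20.0

20.0


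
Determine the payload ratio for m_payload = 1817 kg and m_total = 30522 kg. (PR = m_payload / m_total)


PR = 1817 / 30522 = 0.0595

0.0595


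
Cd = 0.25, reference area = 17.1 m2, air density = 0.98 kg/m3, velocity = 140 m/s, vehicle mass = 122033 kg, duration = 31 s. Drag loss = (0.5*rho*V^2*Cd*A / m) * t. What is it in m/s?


D = 0.5 * 0.98 * 140^2 * 0.25 * 17.1 = 41057.1 N
a = 41057.1 / 122033 = 0.3364 m/s2
dV = 0.3364 * 31 = 10.4 m/s

10.4 m/s


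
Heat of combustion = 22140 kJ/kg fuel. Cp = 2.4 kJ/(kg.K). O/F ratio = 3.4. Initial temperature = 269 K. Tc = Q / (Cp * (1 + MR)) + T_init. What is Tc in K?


Tc = 22140 / (2.4 * (1 + 3.4)) + 269 = 2366 K

2366 K


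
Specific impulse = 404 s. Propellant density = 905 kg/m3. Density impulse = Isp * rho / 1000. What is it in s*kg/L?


rho*Isp = 404 * 905 / 1000 = 366 s*kg/L

366 s*kg/L


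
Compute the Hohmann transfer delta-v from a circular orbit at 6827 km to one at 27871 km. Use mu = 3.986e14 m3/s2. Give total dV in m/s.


V1 = sqrt(mu/r1) = 7641.06 m/s
dV1 = V1*(sqrt(2*r2/(r1+r2)) - 1) = 2043.79 m/s
V2 = sqrt(mu/r2) = 3781.75 m/s
dV2 = V2*(1 - sqrt(2*r1/(r1+r2))) = 1409.44 m/s
Total dV = 3453 m/s

3453 m/s


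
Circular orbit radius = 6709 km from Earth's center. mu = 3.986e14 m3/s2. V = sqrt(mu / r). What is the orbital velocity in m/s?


V = sqrt(3.986e14 / 6709000) = 7708 m/s

7708 m/s


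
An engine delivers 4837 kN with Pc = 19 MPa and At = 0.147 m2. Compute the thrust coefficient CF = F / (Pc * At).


CF = 4837000 / (19e6 * 0.147) = 1.73

1.73


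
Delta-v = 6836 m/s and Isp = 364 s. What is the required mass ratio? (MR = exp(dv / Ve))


Ve = 364 * 9.81 = 3570.84 m/s
MR = exp(6836 / 3570.84) = 6.783

6.783


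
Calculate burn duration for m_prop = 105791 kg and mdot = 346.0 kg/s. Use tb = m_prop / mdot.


tb = 105791 / 346.0 = 305.8 s

305.8 s


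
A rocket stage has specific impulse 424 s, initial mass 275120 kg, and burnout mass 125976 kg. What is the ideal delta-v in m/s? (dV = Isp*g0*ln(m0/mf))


Ve = 424 * 9.81 = 4159.44 m/s
dV = 4159.44 * ln(275120/125976) = 3249 m/s

3249 m/s


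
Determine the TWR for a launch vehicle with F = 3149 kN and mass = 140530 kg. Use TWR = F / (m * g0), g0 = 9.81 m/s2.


TWR = 3149000 / (140530 * 9.81) = 2.28

2.28


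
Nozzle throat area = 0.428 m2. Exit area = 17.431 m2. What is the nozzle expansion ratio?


AR = 17.431 / 0.428 = 40.7

40.7


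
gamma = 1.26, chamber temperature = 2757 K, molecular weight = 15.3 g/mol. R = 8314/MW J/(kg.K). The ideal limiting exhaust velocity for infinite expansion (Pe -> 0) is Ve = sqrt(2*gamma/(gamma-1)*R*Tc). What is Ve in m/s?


R = 8314 / 15.3 = 543.4 J/(kg.K)
Ve = sqrt(2 * 1.26 / (1.26 - 1) * 543.4 * 2757) = 3811 m/s

3811 m/s


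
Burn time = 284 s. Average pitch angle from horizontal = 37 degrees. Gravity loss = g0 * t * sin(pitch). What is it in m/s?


GL = 9.81 * 284 * sin(37 deg) = 1677 m/s

1677 m/s


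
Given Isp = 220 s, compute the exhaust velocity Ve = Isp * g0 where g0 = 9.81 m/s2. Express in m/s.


Ve = Isp * g0 = 220 * 9.81 = 2158.2 m/s

2158.2 m/s


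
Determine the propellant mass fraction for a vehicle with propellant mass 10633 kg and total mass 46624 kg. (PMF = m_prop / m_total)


PMF = 10633 / 46624 = 0.228

0.228


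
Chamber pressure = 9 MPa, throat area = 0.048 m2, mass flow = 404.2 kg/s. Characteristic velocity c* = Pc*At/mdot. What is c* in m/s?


c* = 9e6 * 0.048 / 404.2 = 1069 m/s

1069 m/s


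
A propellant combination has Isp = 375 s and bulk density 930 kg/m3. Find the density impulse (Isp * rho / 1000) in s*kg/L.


rho*Isp = 375 * 930 / 1000 = 349 s*kg/L

349 s*kg/L


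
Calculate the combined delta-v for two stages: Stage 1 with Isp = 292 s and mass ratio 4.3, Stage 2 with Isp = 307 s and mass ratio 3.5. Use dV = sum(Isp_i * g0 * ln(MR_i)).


dV1 = 292 * 9.81 * ln(4.3) = 4178.2 m/s
dV2 = 307 * 9.81 * ln(3.5) = 3772.9 m/s
Total dV = 4178.2 + 3772.9 = 7951.1 m/s ~ 7951 m/s

7951 m/s


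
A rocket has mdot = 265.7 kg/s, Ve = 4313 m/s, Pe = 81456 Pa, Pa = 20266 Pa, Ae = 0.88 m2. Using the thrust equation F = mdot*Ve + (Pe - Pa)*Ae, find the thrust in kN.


F = 265.7 * 4313 + (81456 - 20266) * 0.88 = 1.1998e+06 N = 1199.8 kN

1199.8 kN


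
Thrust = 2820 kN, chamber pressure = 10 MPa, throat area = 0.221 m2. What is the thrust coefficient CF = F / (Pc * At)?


CF = 2820000 / (10e6 * 0.221) = 1.28

1.28


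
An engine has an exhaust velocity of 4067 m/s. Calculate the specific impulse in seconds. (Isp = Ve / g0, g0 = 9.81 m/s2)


Isp = Ve / g0 = 4067 / 9.81 = 414.6 s

414.6 s


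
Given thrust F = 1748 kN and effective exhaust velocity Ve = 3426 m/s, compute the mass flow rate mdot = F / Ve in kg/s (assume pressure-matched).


mdot = F / Ve = 1748000 / 3426 = 510.2 kg/s

510.2 kg/s


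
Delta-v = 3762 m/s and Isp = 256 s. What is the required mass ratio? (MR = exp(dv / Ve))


Ve = 256 * 9.81 = 2511.36 m/s
MR = exp(3762 / 2511.36) = 4.473

4.473


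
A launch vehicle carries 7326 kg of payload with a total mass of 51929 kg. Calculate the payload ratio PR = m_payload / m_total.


PR = 7326 / 51929 = 0.1411

0.1411


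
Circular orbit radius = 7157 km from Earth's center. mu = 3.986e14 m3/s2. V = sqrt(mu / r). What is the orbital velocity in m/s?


V = sqrt(3.986e14 / 7157000) = 7463 m/s

7463 m/s


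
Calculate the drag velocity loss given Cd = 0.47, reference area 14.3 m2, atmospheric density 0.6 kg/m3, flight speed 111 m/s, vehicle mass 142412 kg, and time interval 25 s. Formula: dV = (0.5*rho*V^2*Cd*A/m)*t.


D = 0.5 * 0.6 * 111^2 * 0.47 * 14.3 = 24842.83 N
a = 24842.83 / 142412 = 0.1744 m/s2
dV = 0.1744 * 25 = 4.4 m/s

4.4 m/s


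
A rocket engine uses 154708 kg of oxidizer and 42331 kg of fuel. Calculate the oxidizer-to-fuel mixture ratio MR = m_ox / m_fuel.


MR = 154708 / 42331 = 3.65

3.65


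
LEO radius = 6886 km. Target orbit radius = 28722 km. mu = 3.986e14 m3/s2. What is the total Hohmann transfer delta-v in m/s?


V1 = sqrt(mu/r1) = 7608.26 m/s
dV1 = V1*(sqrt(2*r2/(r1+r2)) - 1) = 2055.23 m/s
V2 = sqrt(mu/r2) = 3725.3 m/s
dV2 = V2*(1 - sqrt(2*r1/(r1+r2))) = 1408.51 m/s
Total dV = 3464 m/s

3464 m/s


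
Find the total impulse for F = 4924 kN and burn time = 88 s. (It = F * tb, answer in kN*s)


It = 4924 * 88 = 433312 kN*s

433312 kN*s


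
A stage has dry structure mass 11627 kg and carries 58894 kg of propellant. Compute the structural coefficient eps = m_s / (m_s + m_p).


eps = 11627 / (11627 + 58894) = 0.1649

0.1649


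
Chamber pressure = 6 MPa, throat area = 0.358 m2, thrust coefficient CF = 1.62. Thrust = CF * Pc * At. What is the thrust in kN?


F = 1.62 * 6e6 * 0.358 = 3.4798e+06 N = 3479.8 kN

3479.8 kN


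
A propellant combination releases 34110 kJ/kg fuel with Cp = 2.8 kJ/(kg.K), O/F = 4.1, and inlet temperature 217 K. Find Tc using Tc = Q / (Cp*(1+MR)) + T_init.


Tc = 34110 / (2.8 * (1 + 4.1)) + 217 = 2606 K

2606 K


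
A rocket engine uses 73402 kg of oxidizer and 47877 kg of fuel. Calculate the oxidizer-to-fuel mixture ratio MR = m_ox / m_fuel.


MR = 73402 / 47877 = 1.53

1.53


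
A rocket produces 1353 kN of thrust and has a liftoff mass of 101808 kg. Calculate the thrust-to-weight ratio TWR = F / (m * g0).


TWR = 1353000 / (101808 * 9.81) = 1.35

1.35


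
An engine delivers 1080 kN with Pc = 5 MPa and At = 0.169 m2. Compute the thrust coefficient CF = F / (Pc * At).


CF = 1080000 / (5e6 * 0.169) = 1.28

1.28


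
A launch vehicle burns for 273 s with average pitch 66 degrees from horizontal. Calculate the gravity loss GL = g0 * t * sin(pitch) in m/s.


GL = 9.81 * 273 * sin(66 deg) = 2447 m/s

2447 m/s


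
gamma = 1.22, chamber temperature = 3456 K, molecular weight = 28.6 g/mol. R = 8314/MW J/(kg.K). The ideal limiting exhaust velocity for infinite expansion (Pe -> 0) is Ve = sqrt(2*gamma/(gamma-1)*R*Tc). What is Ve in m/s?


R = 8314 / 28.6 = 290.7 J/(kg.K)
Ve = sqrt(2 * 1.22 / (1.22 - 1) * 290.7 * 3456) = 3338 m/s

3338 m/s


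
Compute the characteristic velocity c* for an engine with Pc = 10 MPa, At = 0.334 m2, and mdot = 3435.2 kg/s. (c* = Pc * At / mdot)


c* = 10e6 * 0.334 / 3435.2 = 972 m/s

972 m/s


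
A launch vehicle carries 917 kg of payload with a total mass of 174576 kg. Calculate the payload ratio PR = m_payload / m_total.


PR = 917 / 174576 = 0.0053

0.0053


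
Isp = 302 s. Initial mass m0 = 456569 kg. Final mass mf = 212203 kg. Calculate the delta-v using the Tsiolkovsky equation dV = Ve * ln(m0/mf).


Ve = 302 * 9.81 = 2962.62 m/s
dV = 2962.62 * ln(456569/212203) = 2270 m/s

2270 m/s


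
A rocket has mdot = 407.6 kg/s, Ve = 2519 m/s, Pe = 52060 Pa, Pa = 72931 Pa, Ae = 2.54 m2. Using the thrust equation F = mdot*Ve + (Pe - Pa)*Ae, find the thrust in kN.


F = 407.6 * 2519 + (52060 - 72931) * 2.54 = 973732.0 N = 973.7 kN

973.7 kN


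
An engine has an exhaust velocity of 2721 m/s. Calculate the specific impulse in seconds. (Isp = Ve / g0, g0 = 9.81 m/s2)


Isp = Ve / g0 = 2721 / 9.81 = 277.4 s

277.4 s


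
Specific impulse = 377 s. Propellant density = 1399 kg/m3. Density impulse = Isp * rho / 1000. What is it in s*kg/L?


rho*Isp = 377 * 1399 / 1000 = 527 s*kg/L

527 s*kg/L


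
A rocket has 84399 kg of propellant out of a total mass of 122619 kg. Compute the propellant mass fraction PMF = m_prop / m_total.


PMF = 84399 / 122619 = 0.688

0.688


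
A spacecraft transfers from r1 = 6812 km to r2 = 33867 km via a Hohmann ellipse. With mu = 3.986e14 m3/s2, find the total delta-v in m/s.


V1 = sqrt(mu/r1) = 7649.47 m/s
dV1 = V1*(sqrt(2*r2/(r1+r2)) - 1) = 2221.27 m/s
V2 = sqrt(mu/r2) = 3430.68 m/s
dV2 = V2*(1 - sqrt(2*r1/(r1+r2))) = 1445.28 m/s
Total dV = 3667 m/s

3667 m/s


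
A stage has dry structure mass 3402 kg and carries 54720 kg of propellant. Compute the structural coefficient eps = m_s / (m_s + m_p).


eps = 3402 / (3402 + 54720) = 0.0585

0.0585


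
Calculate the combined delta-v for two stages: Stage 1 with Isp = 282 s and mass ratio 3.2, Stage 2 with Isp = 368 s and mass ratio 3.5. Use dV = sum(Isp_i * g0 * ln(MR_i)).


dV1 = 282 * 9.81 * ln(3.2) = 3217.8 m/s
dV2 = 368 * 9.81 * ln(3.5) = 4522.6 m/s
Total dV = 3217.8 + 4522.6 = 7740.4 m/s ~ 7740 m/s

7740 m/s


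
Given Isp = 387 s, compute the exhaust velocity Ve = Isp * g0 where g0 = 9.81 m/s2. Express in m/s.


Ve = Isp * g0 = 387 * 9.81 = 3796.5 m/s

3796.5 m/s


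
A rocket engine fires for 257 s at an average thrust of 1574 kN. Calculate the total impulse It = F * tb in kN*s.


It = 1574 * 257 = 404518 kN*s

404518 kN*s


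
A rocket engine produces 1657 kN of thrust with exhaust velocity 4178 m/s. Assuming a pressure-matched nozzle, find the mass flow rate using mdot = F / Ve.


mdot = F / Ve = 1657000 / 4178 = 396.6 kg/s

396.6 kg/s


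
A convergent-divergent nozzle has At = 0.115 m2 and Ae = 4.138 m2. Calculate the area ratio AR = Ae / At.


AR = 4.138 / 0.115 = 36.0

36.0


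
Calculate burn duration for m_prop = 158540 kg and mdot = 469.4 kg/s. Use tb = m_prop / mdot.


tb = 158540 / 469.4 = 337.8 s

337.8 s


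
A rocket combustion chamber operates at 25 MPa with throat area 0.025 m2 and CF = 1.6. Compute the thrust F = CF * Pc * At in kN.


F = 1.6 * 25e6 * 0.025 = 1.0000e+06 N = 1000.0 kN

1000.0 kN


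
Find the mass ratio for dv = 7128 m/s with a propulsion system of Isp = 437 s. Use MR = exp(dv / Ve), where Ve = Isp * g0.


Ve = 437 * 9.81 = 4286.97 m/s
MR = exp(7128 / 4286.97) = 5.274

5.274


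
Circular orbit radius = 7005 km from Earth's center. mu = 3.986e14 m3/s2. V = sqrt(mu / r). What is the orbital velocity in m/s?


V = sqrt(3.986e14 / 7005000) = 7543 m/s

7543 m/s


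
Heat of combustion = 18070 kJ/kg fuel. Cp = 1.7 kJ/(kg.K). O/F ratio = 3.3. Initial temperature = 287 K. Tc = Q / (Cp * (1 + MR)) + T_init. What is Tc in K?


Tc = 18070 / (1.7 * (1 + 3.3)) + 287 = 2759 K

2759 K


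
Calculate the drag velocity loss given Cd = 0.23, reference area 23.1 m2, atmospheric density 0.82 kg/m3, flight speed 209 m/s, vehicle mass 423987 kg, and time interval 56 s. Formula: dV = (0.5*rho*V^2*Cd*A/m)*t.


D = 0.5 * 0.82 * 209^2 * 0.23 * 23.1 = 95151.63 N
a = 95151.63 / 423987 = 0.2244 m/s2
dV = 0.2244 * 56 = 12.6 m/s

12.6 m/s


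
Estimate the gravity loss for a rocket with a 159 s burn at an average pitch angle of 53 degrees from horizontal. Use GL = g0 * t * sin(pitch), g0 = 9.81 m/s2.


GL = 9.81 * 159 * sin(53 deg) = 1246 m/s

1246 m/s


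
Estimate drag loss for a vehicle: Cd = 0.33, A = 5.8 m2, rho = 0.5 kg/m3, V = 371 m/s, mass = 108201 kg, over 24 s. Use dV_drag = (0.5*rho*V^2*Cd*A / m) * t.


D = 0.5 * 0.5 * 371^2 * 0.33 * 5.8 = 65861.22 N
a = 65861.22 / 108201 = 0.6087 m/s2
dV = 0.6087 * 24 = 14.6 m/s

14.6 m/s


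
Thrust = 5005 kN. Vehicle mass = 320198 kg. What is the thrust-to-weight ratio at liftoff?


TWR = 5005000 / (320198 * 9.81) = 1.59

1.59


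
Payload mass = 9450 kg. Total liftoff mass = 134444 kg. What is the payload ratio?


PR = 9450 / 134444 = 0.0703

0.0703


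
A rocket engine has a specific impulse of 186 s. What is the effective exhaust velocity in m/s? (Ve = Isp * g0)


Ve = Isp * g0 = 186 * 9.81 = 1824.7 m/s

1824.7 m/s


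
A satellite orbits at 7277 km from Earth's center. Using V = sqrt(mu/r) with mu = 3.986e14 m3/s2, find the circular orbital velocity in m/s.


V = sqrt(3.986e14 / 7277000) = 7401 m/s

7401 m/s


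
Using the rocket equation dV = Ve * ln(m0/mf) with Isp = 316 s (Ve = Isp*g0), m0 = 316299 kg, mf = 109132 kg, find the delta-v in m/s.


Ve = 316 * 9.81 = 3099.96 m/s
dV = 3099.96 * ln(316299/109132) = 3299 m/s

3299 m/s


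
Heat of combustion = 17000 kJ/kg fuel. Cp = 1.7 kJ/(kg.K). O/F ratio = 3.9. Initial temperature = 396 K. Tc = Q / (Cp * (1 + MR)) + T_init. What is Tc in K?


Tc = 17000 / (1.7 * (1 + 3.9)) + 396 = 2437 K

2437 K


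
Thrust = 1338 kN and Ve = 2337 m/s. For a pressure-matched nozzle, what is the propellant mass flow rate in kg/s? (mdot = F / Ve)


mdot = F / Ve = 1338000 / 2337 = 572.5 kg/s

572.5 kg/s


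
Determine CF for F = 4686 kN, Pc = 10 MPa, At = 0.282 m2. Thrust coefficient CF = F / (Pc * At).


CF = 4686000 / (10e6 * 0.282) = 1.66

1.66


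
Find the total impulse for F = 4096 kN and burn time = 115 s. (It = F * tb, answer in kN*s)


It = 4096 * 115 = 471040 kN*s

471040 kN*s


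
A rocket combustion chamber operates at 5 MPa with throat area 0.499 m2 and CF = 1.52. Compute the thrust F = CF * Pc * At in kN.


F = 1.52 * 5e6 * 0.499 = 3.7924e+06 N = 3792.4 kN

3792.4 kN


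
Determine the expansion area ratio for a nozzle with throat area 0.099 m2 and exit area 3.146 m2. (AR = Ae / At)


AR = 3.146 / 0.099 = 31.8

31.8


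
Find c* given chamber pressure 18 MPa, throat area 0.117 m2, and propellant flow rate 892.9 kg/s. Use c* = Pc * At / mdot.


c* = 18e6 * 0.117 / 892.9 = 2359 m/s

2359 m/s


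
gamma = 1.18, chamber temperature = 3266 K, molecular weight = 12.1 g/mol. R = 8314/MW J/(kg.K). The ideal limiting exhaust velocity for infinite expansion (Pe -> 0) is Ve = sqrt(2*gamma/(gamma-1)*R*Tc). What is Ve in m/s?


R = 8314 / 12.1 = 687.11 J/(kg.K)
Ve = sqrt(2 * 1.18 / (1.18 - 1) * 687.11 * 3266) = 5424 m/s

5424 m/s


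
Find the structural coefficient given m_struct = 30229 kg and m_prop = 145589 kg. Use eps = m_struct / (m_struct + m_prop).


eps = 30229 / (30229 + 145589) = 0.1719

0.1719


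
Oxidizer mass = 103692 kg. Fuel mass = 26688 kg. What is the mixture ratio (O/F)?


MR = 103692 / 26688 = 3.89

3.89


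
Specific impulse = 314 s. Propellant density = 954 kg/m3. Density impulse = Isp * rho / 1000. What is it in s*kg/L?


rho*Isp = 314 * 954 / 1000 = 300 s*kg/L

300 s*kg/L


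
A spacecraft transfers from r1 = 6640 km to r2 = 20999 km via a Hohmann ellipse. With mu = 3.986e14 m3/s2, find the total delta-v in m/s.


V1 = sqrt(mu/r1) = 7747.91 m/s
dV1 = V1*(sqrt(2*r2/(r1+r2)) - 1) = 1802.85 m/s
V2 = sqrt(mu/r2) = 4356.82 m/s
dV2 = V2*(1 - sqrt(2*r1/(r1+r2))) = 1336.82 m/s
Total dV = 3140 m/s

3140 m/s


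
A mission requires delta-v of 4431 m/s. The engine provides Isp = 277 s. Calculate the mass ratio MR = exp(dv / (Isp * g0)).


Ve = 277 * 9.81 = 2717.37 m/s
MR = exp(4431 / 2717.37) = 5.107

5.107


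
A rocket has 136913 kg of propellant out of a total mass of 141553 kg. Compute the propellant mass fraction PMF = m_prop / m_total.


PMF = 136913 / 141553 = 0.967

0.967


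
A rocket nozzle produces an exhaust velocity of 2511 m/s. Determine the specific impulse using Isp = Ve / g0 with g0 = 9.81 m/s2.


Isp = Ve / g0 = 2511 / 9.81 = 256.0 s

256.0 s


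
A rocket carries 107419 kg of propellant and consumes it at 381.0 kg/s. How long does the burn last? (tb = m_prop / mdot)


tb = 107419 / 381.0 = 281.9 s

281.9 s


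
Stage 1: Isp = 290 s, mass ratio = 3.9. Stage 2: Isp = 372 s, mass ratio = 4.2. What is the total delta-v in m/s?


dV1 = 290 * 9.81 * ln(3.9) = 3871.8 m/s
dV2 = 372 * 9.81 * ln(4.2) = 5237.1 m/s
Total dV = 3871.8 + 5237.1 = 9108.9 m/s ~ 9109 m/s

9109 m/s


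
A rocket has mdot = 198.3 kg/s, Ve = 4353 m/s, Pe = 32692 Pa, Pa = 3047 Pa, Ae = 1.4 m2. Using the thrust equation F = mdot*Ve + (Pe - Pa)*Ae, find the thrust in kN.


F = 198.3 * 4353 + (32692 - 3047) * 1.4 = 904703.0 N = 904.7 kN

904.7 kN


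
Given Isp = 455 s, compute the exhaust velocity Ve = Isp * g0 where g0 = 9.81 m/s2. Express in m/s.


Ve = Isp * g0 = 455 * 9.81 = 4463.6 m/s

4463.6 m/s


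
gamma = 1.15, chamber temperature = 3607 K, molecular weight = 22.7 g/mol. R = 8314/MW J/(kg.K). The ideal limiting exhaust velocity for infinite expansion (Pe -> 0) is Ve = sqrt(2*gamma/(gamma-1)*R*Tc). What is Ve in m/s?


R = 8314 / 22.7 = 366.26 J/(kg.K)
Ve = sqrt(2 * 1.15 / (1.15 - 1) * 366.26 * 3607) = 4501 m/s

4501 m/s


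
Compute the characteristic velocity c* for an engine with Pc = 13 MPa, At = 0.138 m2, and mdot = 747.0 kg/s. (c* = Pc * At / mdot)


c* = 13e6 * 0.138 / 747.0 = 2402 m/s

2402 m/s
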